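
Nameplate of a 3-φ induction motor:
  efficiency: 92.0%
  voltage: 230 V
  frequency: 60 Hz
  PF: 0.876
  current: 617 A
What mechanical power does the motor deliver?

198 kW

P_in = √3·V·I·cosφ = 1.732 × 230 × 617 × 0.876 = 215310 W
P_out = η·P_in = 0.92 × 215310 = 198085 W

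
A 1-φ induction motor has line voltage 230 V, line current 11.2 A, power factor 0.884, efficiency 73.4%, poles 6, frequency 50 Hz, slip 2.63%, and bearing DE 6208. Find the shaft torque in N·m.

16.4 N·m

P_in = V·I·cosφ = 230 × 11.2 × 0.884 = 2277 W
P_out = η·P_in = 0.734 × 2277 = 1671 W
n_s = 120×50/6 = 1000 rpm; n = 1000×(1−0.0263) = 974 rpm
ω = 2π×974/60 = 102 rad/s
τ = P_out/ω = 1671/102 = 16.4 N·m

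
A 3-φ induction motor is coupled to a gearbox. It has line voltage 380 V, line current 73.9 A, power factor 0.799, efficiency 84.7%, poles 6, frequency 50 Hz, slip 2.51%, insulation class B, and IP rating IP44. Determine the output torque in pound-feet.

238 lb·ft

P_in = √3·V·I·cosφ = 1.732 × 380 × 73.9 × 0.799 = 38862 W
P_out = η·P_in = 0.847 × 38862 = 32916 W
n_s = 120×50/6 = 1000 rpm; n = 1000×(1−0.0251) = 975 rpm
ω = 2π×975/60 = 102.1 rad/s
τ = P_out/ω = 32916/102.1 = 322.4 N·m
In lb·ft: 322.4/1.356 = 238 lb·ft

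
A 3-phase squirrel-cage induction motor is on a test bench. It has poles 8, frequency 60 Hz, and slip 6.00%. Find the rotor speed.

n_s = 120f/p = 120×60/8 = 900 rpm
n = n_s(1 − s) = 900 × (1 − 0.06) = 846 rpm

846 rpm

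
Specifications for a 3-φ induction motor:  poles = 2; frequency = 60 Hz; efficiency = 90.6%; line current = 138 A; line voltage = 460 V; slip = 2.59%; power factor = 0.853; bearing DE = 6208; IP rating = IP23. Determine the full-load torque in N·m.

231 N·m

P_in = √3·V·I·cosφ = 1.732 × 460 × 138 × 0.853 = 93785 W
P_out = η·P_in = 0.906 × 93785 = 84969 W
n_s = 120×60/2 = 3600 rpm; n = 3600×(1−0.0259) = 3507 rpm
ω = 2π×3507/60 = 367.3 rad/s
τ = P_out/ω = 84969/367.3 = 231 N·m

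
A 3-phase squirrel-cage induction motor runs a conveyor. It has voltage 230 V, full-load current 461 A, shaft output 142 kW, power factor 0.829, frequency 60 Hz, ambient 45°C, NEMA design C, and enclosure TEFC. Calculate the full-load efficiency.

P_out = 142 kW = 142000 W
P_in = √3·V_L·I_L·cosφ = 1.732 × 230 × 461 × 0.829 = 152241 W
η = P_out / P_in = 142000 / 152241 = 0.933 = 93.3%

93.3 %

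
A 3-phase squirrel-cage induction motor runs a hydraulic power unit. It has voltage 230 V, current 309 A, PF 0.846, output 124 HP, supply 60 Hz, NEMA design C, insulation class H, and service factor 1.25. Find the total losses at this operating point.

11.6 kW

P_in = √3·V·I·cosφ = 1.732×230×309×0.846 = 104137 W
P_out = 124×746 = 92504 W
Losses = P_in − P_out = 104137 − 92504 = 11633 W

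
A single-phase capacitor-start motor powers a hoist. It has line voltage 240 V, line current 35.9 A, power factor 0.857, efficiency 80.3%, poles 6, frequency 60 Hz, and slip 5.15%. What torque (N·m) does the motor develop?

49.7 N·m

P_in = V·I·cosφ = 240 × 35.9 × 0.857 = 7384 W
P_out = η·P_in = 0.803 × 7384 = 5929 W
n_s = 120×60/6 = 1200 rpm; n = 1200×(1−0.0515) = 1138 rpm
ω = 2π×1138/60 = 119.2 rad/s
τ = P_out/ω = 5929/119.2 = 49.7 N·m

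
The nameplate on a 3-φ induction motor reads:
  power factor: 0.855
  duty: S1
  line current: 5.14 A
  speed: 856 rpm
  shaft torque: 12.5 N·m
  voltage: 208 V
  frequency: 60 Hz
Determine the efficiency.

70.8 %

ω = 2π × 856/60 = 89.64 rad/s; P_out = τω = 12.5 × 89.64 = 1121 W
P_in = √3·V_L·I_L·cosφ = 1.732 × 208 × 5.14 × 0.855 = 1583 W
η = P_out / P_in = 1121 / 1583 = 0.708 = 70.8%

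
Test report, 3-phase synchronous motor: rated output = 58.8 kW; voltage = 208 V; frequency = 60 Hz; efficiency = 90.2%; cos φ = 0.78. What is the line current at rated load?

P_out = 58.8 kW = 58800 W
P_in = P_out / η = 58800 / 0.902 = 65188 W
I_L = P_in / (√3·V_L·cosφ) = 65188 / (1.732 × 208 × 0.78) = 232 A

232 A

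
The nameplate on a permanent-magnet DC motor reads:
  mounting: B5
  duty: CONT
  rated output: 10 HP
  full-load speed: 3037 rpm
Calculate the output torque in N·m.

23.5 N·m

P_out = 10 × 746 = 7460 W
ω = 2π × 3037/60 = 318 rad/s
τ = P_out/ω = 7460/318 = 23.5 N·m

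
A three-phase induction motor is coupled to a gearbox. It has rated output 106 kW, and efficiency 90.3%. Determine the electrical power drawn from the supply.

117 kW

P_out = 106000 W
P_in = P_out/η = 106000/0.903 = 117386 W = 117 kW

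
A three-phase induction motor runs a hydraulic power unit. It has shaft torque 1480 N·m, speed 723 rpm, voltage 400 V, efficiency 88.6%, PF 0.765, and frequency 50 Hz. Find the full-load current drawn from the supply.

239 A

ω = 2π×723/60 = 75.71 rad/s; P_out = τω = 1480 × 75.71 = 112051 W
P_in = P_out / η = 112051 / 0.886 = 126468 W
I_L = P_in / (√3·V_L·cosφ) = 126468 / (1.732 × 400 × 0.765) = 239 A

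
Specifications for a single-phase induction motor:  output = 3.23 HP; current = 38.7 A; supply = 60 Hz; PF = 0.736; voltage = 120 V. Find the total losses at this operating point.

P_in = V·I·cosφ = 120×38.7×0.736 = 3418 W
P_out = 3.23×746 = 2410 W
Losses = P_in − P_out = 3418 − 2410 = 1008 W

1.01 kW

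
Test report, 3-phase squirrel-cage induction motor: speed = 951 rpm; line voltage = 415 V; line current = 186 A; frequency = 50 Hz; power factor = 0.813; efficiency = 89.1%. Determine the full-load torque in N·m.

972 N·m

P_in = √3·V·I·cosφ = 1.732 × 415 × 186 × 0.813 = 108692 W
P_out = η·P_in = 0.891 × 108692 = 96845 W
n = 951 rpm
ω = 2π×951/60 = 99.59 rad/s
τ = P_out/ω = 96845/99.59 = 972 N·m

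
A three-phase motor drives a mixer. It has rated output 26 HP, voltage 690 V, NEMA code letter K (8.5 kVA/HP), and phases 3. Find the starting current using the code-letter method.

S_LR = 8.5 × 26 = 221 kVA
I_LR = S_LR/(√3·V_L) = 221000/(1.732×690) = 185 A

185 A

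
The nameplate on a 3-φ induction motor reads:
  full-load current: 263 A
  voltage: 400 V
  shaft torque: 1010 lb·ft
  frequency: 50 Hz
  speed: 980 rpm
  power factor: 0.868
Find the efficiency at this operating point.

τ = 1010 lb·ft × 1.356 = 1370 N·m
ω = 2π × 980/60 = 102.6 rad/s; P_out = τω = 1370 × 102.6 = 140562 W
P_in = √3·V_L·I_L·cosφ = 1.732 × 400 × 263 × 0.868 = 158155 W
η = P_out / P_in = 140562 / 158155 = 0.889 = 88.9%

88.9 %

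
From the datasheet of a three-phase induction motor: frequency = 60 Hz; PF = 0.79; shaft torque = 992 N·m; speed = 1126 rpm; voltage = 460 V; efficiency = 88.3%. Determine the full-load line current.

ω = 2π×1126/60 = 117.9 rad/s; P_out = τω = 992 × 117.9 = 116957 W
P_in = P_out / η = 116957 / 0.883 = 132454 W
I_L = P_in / (√3·V_L·cosφ) = 132454 / (1.732 × 460 × 0.79) = 210 A

210 A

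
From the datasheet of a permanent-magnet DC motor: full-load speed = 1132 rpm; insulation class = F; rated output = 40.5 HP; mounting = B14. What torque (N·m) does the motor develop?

P_out = 40.5 × 746 = 30213 W
ω = 2π × 1132/60 = 118.5 rad/s
τ = P_out/ω = 30213/118.5 = 255 N·m

255 N·m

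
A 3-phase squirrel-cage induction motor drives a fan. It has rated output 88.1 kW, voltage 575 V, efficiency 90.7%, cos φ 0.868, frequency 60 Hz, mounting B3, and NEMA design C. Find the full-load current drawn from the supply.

112 A

P_out = 88.1 kW = 88100 W
P_in = P_out / η = 88100 / 0.907 = 97133 W
I_L = P_in / (√3·V_L·cosφ) = 97133 / (1.732 × 575 × 0.868) = 112 A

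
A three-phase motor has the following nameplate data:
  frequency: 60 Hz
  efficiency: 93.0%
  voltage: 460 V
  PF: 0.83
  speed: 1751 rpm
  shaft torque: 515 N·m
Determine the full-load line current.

ω = 2π×1751/60 = 183.4 rad/s; P_out = τω = 515 × 183.4 = 94451 W
P_in = P_out / η = 94451 / 0.930 = 101560 W
I_L = P_in / (√3·V_L·cosφ) = 101560 / (1.732 × 460 × 0.83) = 154 A

154 A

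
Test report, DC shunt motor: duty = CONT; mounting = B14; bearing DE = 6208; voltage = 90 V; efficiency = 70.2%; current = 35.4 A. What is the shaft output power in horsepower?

P_in = V·I = 90 × 35.4 = 3186 W
P_out = η·P_in = 0.702 × 3186 = 2237 W
= 2237/746 = 3 HP

3 HP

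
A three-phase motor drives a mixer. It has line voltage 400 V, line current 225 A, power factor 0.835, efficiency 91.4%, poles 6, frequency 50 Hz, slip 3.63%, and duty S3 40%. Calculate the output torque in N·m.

P_in = √3·V·I·cosφ = 1.732 × 400 × 225 × 0.835 = 130160 W
P_out = η·P_in = 0.914 × 130160 = 118966 W
n_s = 120×50/6 = 1000 rpm; n = 1000×(1−0.0363) = 964 rpm
ω = 2π×964/60 = 100.9 rad/s
τ = P_out/ω = 118966/100.9 = 1180 N·m

1180 N·m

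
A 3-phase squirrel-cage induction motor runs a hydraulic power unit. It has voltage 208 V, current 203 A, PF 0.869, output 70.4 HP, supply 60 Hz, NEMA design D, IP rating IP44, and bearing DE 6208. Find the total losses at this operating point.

P_in = √3·V·I·cosφ = 1.732×208×203×0.869 = 63552 W
P_out = 70.4×746 = 52518 W
Losses = P_in − P_out = 63552 − 52518 = 11034 W

11000 W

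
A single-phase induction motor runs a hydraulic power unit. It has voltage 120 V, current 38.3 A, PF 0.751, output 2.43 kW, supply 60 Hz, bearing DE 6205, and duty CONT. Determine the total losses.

1.02 kW

P_in = V·I·cosφ = 120×38.3×0.751 = 3452 W
P_out = 2430 W
Losses = P_in − P_out = 3452 − 2430 = 1022 W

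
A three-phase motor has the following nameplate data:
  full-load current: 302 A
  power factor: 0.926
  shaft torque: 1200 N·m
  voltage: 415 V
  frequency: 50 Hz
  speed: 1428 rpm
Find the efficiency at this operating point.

89.3 %

ω = 2π × 1428/60 = 149.5 rad/s; P_out = τω = 1200 × 149.5 = 179400 W
P_in = √3·V_L·I_L·cosφ = 1.732 × 415 × 302 × 0.926 = 201008 W
η = P_out / P_in = 179400 / 201008 = 0.893 = 89.3%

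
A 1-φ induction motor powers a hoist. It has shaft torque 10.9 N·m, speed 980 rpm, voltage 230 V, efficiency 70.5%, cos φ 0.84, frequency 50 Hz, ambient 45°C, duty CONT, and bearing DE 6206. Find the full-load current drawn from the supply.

ω = 2π×980/60 = 102.6 rad/s; P_out = τω = 10.9 × 102.6 = 1118 W
P_in = P_out / η = 1118 / 0.705 = 1586 W
I = P_in / (V·cosφ) = 1586 / (230 × 0.84) = 8.21 A

8.21 A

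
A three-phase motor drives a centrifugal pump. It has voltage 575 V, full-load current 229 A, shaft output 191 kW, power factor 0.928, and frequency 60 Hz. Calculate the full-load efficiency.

90.2 %

P_out = 191 kW = 191000 W
P_in = √3·V_L·I_L·cosφ = 1.732 × 575 × 229 × 0.928 = 211641 W
η = P_out / P_in = 191000 / 211641 = 0.902 = 90.2%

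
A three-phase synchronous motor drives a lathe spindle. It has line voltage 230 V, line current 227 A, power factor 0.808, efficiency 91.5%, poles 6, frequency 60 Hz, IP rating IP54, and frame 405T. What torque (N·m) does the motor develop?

P_in = √3·V·I·cosφ = 1.732 × 230 × 227 × 0.808 = 73066 W
P_out = η·P_in = 0.915 × 73066 = 66855 W
n = n_s = 120×60/6 = 1200 rpm (synchronous)
ω = 2π×1200/60 = 125.7 rad/s
τ = P_out/ω = 66855/125.7 = 532 N·m

532 N·m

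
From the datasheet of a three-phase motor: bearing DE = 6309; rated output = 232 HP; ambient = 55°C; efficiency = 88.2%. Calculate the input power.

P_out = 232 × 746 = 173072 W
P_in = P_out/η = 173072/0.882 = 196227 W = 196 kW

196 kW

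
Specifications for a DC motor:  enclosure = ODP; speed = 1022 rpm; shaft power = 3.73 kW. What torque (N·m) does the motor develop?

ω = 2π × 1022/60 = 107 rad/s
τ = P/ω = 3730/107 = 34.9 N·m

34.9 N·m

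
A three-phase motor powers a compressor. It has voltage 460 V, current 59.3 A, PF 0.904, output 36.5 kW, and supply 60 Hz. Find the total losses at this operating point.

6.21 kW

P_in = √3·V·I·cosφ = 1.732×460×59.3×0.904 = 42710 W
P_out = 36500 W
Losses = P_in − P_out = 42710 − 36500 = 6210 W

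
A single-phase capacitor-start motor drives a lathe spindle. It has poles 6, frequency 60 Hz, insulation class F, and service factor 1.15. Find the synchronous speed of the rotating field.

n_s = 120f/p = 120×60/6 = 1200 rpm

1200 rpm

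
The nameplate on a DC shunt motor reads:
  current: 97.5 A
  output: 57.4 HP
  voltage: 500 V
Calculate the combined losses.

P_in = V·I = 500×97.5 = 48750 W
P_out = 57.4×746 = 42820 W
Losses = P_in − P_out = 48750 − 42820 = 5930 W

5930 W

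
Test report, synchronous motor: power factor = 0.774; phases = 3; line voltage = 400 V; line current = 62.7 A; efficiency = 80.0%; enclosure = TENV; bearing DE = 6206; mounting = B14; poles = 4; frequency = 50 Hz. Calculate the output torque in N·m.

P_in = √3·V·I·cosφ = 1.732 × 400 × 62.7 × 0.774 = 33621 W
P_out = η·P_in = 0.8 × 33621 = 26897 W
n = n_s = 120×50/4 = 1500 rpm (synchronous)
ω = 2π×1500/60 = 157.1 rad/s
τ = P_out/ω = 26897/157.1 = 171 N·m

171 N·m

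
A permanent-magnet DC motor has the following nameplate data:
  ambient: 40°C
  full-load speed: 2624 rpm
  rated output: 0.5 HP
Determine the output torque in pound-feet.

1 lb·ft

P_out = 0.5 × 746 = 373 W
ω = 2π × 2624/60 = 274.8 rad/s
τ = P_out/ω = 373/274.8 = 1.357 N·m
In lb·ft: 1.357/1.356 = 1 lb·ft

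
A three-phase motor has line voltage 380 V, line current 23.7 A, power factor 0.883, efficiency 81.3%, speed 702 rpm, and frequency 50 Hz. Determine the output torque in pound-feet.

P_in = √3·V·I·cosφ = 1.732 × 380 × 23.7 × 0.883 = 13773 W
P_out = η·P_in = 0.813 × 13773 = 11197 W
n = 702 rpm
ω = 2π×702/60 = 73.51 rad/s
τ = P_out/ω = 11197/73.51 = 152.3 N·m
In lb·ft: 152.3/1.356 = 112 lb·ft

112 lb·ft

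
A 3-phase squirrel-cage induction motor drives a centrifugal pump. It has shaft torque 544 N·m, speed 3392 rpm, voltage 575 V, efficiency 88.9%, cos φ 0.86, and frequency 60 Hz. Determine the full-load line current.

ω = 2π×3392/60 = 355.2 rad/s; P_out = τω = 544 × 355.2 = 193229 W
P_in = P_out / η = 193229 / 0.889 = 217355 W
I_L = P_in / (√3·V_L·cosφ) = 217355 / (1.732 × 575 × 0.86) = 254 A

254 A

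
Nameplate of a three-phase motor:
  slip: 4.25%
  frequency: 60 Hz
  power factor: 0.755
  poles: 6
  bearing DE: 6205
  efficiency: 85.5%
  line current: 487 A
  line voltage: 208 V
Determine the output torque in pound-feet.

694 lb·ft

P_in = √3·V·I·cosφ = 1.732 × 208 × 487 × 0.755 = 132461 W
P_out = η·P_in = 0.855 × 132461 = 113254 W
n_s = 120×60/6 = 1200 rpm; n = 1200×(1−0.0425) = 1149 rpm
ω = 2π×1149/60 = 120.3 rad/s
τ = P_out/ω = 113254/120.3 = 941.4 N·m
In lb·ft: 941.4/1.356 = 694 lb·ft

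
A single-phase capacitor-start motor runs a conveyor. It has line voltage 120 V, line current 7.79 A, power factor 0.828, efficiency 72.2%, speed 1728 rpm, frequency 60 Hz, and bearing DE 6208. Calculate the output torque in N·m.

P_in = V·I·cosφ = 120 × 7.79 × 0.828 = 774 W
P_out = η·P_in = 0.722 × 774 = 559 W
n = 1728 rpm
ω = 2π×1728/60 = 181 rad/s
τ = P_out/ω = 559/181 = 3.09 N·m

3.09 N·m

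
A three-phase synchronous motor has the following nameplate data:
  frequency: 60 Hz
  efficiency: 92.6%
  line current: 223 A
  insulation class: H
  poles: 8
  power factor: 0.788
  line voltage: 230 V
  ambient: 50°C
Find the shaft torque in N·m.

688 N·m

P_in = √3·V·I·cosφ = 1.732 × 230 × 223 × 0.788 = 70001 W
P_out = η·P_in = 0.926 × 70001 = 64821 W
n = n_s = 120×60/8 = 900 rpm (synchronous)
ω = 2π×900/60 = 94.25 rad/s
τ = P_out/ω = 64821/94.25 = 688 N·m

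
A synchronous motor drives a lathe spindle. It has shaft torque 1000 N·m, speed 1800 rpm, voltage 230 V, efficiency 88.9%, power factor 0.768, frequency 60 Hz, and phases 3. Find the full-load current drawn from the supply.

ω = 2π×1800/60 = 188.5 rad/s; P_out = τω = 1000 × 188.5 = 188500 W
P_in = P_out / η = 188500 / 0.889 = 212036 W
I_L = P_in / (√3·V_L·cosφ) = 212036 / (1.732 × 230 × 0.768) = 693 A

693 A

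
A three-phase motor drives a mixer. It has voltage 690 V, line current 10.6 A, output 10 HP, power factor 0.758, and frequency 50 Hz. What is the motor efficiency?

77.7 %

P_out = 10 × 746 = 7460 W
P_in = √3·V_L·I_L·cosφ = 1.732 × 690 × 10.6 × 0.758 = 9602 W
η = P_out / P_in = 7460 / 9602 = 0.777 = 77.7%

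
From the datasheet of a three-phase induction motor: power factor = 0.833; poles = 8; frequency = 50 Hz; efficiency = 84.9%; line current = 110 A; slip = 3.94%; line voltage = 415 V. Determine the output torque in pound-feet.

547 lb·ft

P_in = √3·V·I·cosφ = 1.732 × 415 × 110 × 0.833 = 65862 W
P_out = η·P_in = 0.849 × 65862 = 55917 W
n_s = 120×50/8 = 750 rpm; n = 750×(1−0.0394) = 720 rpm
ω = 2π×720/60 = 75.4 rad/s
τ = P_out/ω = 55917/75.4 = 741.6 N·m
In lb·ft: 741.6/1.356 = 547 lb·ft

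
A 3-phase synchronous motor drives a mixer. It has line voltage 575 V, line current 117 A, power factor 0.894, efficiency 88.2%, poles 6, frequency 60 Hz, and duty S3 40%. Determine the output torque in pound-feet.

P_in = √3·V·I·cosφ = 1.732 × 575 × 117 × 0.894 = 104169 W
P_out = η·P_in = 0.882 × 104169 = 91877 W
n = n_s = 120×60/6 = 1200 rpm (synchronous)
ω = 2π×1200/60 = 125.7 rad/s
τ = P_out/ω = 91877/125.7 = 730.9 N·m
In lb·ft: 730.9/1.356 = 539 lb·ft

539 lb·ft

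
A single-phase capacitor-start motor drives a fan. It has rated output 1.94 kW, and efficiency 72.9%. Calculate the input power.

2.66 kW

P_out = 1940 W
P_in = P_out/η = 1940/0.729 = 2661 W = 2.66 kW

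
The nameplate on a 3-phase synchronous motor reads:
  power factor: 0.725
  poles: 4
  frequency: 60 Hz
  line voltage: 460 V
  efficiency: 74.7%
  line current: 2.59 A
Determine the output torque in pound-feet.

P_in = √3·V·I·cosφ = 1.732 × 460 × 2.59 × 0.725 = 1496 W
P_out = η·P_in = 0.747 × 1496 = 1118 W
n = n_s = 120×60/4 = 1800 rpm (synchronous)
ω = 2π×1800/60 = 188.5 rad/s
τ = P_out/ω = 1118/188.5 = 5.931 N·m
In lb·ft: 5.931/1.356 = 4.37 lb·ft

4.37 lb·ft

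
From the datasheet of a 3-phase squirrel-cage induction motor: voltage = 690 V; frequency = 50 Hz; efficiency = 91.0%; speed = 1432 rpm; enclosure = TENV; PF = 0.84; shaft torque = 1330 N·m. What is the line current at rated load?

218 A

ω = 2π×1432/60 = 150 rad/s; P_out = τω = 1330 × 150 = 199500 W
P_in = P_out / η = 199500 / 0.910 = 219231 W
I_L = P_in / (√3·V_L·cosφ) = 219231 / (1.732 × 690 × 0.84) = 218 A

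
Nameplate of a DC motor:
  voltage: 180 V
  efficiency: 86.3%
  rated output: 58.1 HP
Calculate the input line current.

279 A

P_out = 58.1 × 746 = 43343 W
P_in = P_out / η = 43343 / 0.863 = 50224 W
I = P_in / V = 50224 / 180 = 279 A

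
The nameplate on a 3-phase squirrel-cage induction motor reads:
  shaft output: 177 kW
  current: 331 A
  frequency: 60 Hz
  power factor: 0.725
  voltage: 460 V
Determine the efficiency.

P_out = 177 kW = 177000 W
P_in = √3·V_L·I_L·cosφ = 1.732 × 460 × 331 × 0.725 = 191193 W
η = P_out / P_in = 177000 / 191193 = 0.926 = 92.6%

92.6 %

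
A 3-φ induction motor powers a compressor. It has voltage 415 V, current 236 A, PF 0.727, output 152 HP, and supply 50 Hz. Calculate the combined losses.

P_in = √3·V·I·cosφ = 1.732×415×236×0.727 = 123323 W
P_out = 152×746 = 113392 W
Losses = P_in − P_out = 123323 − 113392 = 9931 W

9930 W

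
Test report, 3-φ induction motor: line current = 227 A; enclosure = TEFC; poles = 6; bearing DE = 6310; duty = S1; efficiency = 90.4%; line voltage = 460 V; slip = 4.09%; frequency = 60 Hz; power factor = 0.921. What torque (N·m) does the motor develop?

1250 N·m

P_in = √3·V·I·cosφ = 1.732 × 460 × 227 × 0.921 = 166568 W
P_out = η·P_in = 0.904 × 166568 = 150577 W
n_s = 120×60/6 = 1200 rpm; n = 1200×(1−0.0409) = 1151 rpm
ω = 2π×1151/60 = 120.5 rad/s
τ = P_out/ω = 150577/120.5 = 1250 N·m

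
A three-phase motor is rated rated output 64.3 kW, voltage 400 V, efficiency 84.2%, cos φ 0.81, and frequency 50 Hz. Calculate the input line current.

136 A

P_out = 64.3 kW = 64300 W
P_in = P_out / η = 64300 / 0.842 = 76366 W
I_L = P_in / (√3·V_L·cosφ) = 76366 / (1.732 × 400 × 0.81) = 136 A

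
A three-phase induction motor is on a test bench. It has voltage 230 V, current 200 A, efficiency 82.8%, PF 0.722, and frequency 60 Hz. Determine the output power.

47.6 kW

P_in = √3·V·I·cosφ = 1.732 × 230 × 200 × 0.722 = 57523 W
P_out = η·P_in = 0.828 × 57523 = 47629 W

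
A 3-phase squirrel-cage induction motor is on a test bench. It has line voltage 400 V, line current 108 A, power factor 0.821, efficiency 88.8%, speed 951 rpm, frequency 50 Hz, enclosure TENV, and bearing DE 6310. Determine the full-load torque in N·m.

P_in = √3·V·I·cosφ = 1.732 × 400 × 108 × 0.821 = 61429 W
P_out = η·P_in = 0.888 × 61429 = 54549 W
n = 951 rpm
ω = 2π×951/60 = 99.59 rad/s
τ = P_out/ω = 54549/99.59 = 548 N·m

548 N·m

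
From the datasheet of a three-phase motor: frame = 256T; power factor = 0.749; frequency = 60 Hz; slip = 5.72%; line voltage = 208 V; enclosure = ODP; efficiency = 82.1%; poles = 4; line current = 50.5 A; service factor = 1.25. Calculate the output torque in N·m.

63 N·m

P_in = √3·V·I·cosφ = 1.732 × 208 × 50.5 × 0.749 = 13627 W
P_out = η·P_in = 0.821 × 13627 = 11188 W
n_s = 120×60/4 = 1800 rpm; n = 1800×(1−0.0572) = 1697 rpm
ω = 2π×1697/60 = 177.7 rad/s
τ = P_out/ω = 11188/177.7 = 63 N·m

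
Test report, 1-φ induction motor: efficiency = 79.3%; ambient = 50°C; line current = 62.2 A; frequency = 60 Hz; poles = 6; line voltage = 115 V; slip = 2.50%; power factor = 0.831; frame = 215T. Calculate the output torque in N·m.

38.5 N·m

P_in = V·I·cosφ = 115 × 62.2 × 0.831 = 5944 W
P_out = η·P_in = 0.793 × 5944 = 4714 W
n_s = 120×60/6 = 1200 rpm; n = 1200×(1−0.025) = 1170 rpm
ω = 2π×1170/60 = 122.5 rad/s
τ = P_out/ω = 4714/122.5 = 38.5 N·m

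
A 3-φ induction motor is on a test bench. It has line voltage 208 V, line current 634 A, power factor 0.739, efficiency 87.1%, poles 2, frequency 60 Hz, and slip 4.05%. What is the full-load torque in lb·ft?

300 lb·ft

P_in = √3·V·I·cosφ = 1.732 × 208 × 634 × 0.739 = 168789 W
P_out = η·P_in = 0.871 × 168789 = 147015 W
n_s = 120×60/2 = 3600 rpm; n = 3600×(1−0.0405) = 3454 rpm
ω = 2π×3454/60 = 361.7 rad/s
τ = P_out/ω = 147015/361.7 = 406.5 N·m
In lb·ft: 406.5/1.356 = 300 lb·ft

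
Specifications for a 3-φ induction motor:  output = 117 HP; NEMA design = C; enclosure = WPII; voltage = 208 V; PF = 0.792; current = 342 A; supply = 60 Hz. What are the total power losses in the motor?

P_in = √3·V·I·cosφ = 1.732×208×342×0.792 = 97580 W
P_out = 117×746 = 87282 W
Losses = P_in − P_out = 97580 − 87282 = 10298 W

10.3 kW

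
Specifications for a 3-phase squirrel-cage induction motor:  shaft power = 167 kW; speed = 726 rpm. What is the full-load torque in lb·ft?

ω = 2π × 726/60 = 76.03 rad/s
τ = P/ω = 167000/76.03 = 2197 N·m
In lb·ft: 2197/1.356 = 1620 lb·ft

1620 lb·ft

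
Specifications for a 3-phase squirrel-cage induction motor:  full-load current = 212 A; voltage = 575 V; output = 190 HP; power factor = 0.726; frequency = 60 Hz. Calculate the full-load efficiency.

92.5 %

P_out = 190 × 746 = 141740 W
P_in = √3·V_L·I_L·cosφ = 1.732 × 575 × 212 × 0.726 = 153281 W
η = P_out / P_in = 141740 / 153281 = 0.925 = 92.5%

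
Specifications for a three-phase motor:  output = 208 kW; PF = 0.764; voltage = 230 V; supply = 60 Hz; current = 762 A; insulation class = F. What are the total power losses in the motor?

23900 W

P_in = √3·V·I·cosφ = 1.732×230×762×0.764 = 231912 W
P_out = 208000 W
Losses = P_in − P_out = 231912 − 208000 = 23912 W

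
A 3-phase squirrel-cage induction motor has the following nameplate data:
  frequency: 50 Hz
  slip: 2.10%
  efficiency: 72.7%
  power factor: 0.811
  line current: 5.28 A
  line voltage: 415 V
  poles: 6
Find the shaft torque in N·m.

P_in = √3·V·I·cosφ = 1.732 × 415 × 5.28 × 0.811 = 3078 W
P_out = η·P_in = 0.727 × 3078 = 2238 W
n_s = 120×50/6 = 1000 rpm; n = 1000×(1−0.021) = 979 rpm
ω = 2π×979/60 = 102.5 rad/s
τ = P_out/ω = 2238/102.5 = 21.8 N·m

21.8 N·m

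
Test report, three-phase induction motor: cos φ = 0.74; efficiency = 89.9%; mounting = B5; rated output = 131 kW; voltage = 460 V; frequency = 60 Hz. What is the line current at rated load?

P_out = 131 kW = 131000 W
P_in = P_out / η = 131000 / 0.899 = 145717 W
I_L = P_in / (√3·V_L·cosφ) = 145717 / (1.732 × 460 × 0.74) = 247 A

247 A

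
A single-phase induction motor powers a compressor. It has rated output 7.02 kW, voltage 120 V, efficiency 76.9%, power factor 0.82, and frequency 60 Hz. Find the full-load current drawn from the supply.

92.8 A

P_out = 7.02 kW = 7020 W
P_in = P_out / η = 7020 / 0.769 = 9129 W
I = P_in / (V·cosφ) = 9129 / (120 × 0.82) = 92.8 A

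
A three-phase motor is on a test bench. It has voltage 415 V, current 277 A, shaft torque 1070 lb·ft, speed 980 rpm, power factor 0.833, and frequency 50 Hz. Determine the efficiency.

τ = 1070 lb·ft × 1.356 = 1451 N·m
ω = 2π × 980/60 = 102.6 rad/s; P_out = τω = 1451 × 102.6 = 148873 W
P_in = √3·V_L·I_L·cosφ = 1.732 × 415 × 277 × 0.833 = 165852 W
η = P_out / P_in = 148873 / 165852 = 0.898 = 89.8%

89.8 %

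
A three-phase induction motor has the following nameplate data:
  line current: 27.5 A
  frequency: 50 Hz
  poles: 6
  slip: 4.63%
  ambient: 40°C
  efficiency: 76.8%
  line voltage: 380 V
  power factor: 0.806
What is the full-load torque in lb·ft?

P_in = √3·V·I·cosφ = 1.732 × 380 × 27.5 × 0.806 = 14588 W
P_out = η·P_in = 0.768 × 14588 = 11204 W
n_s = 120×50/6 = 1000 rpm; n = 1000×(1−0.0463) = 954 rpm
ω = 2π×954/60 = 99.9 rad/s
τ = P_out/ω = 11204/99.9 = 112.2 N·m
In lb·ft: 112.2/1.356 = 82.7 lb·ft

82.7 lb·ft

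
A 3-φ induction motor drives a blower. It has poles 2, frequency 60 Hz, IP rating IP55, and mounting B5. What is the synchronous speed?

3600 rpm

n_s = 120f/p = 120×60/2 = 3600 rpm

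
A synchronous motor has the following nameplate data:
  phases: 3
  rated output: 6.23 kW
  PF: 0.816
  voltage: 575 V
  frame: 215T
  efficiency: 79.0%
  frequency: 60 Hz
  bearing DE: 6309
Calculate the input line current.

P_out = 6.23 kW = 6230 W
P_in = P_out / η = 6230 / 0.790 = 7886 W
I_L = P_in / (√3·V_L·cosφ) = 7886 / (1.732 × 575 × 0.816) = 9.7 A

9.7 A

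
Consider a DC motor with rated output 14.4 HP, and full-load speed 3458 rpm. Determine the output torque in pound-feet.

P_out = 14.4 × 746 = 10742 W
ω = 2π × 3458/60 = 362.1 rad/s
τ = P_out/ω = 10742/362.1 = 29.67 N·m
In lb·ft: 29.67/1.356 = 21.9 lb·ft

21.9 lb·ft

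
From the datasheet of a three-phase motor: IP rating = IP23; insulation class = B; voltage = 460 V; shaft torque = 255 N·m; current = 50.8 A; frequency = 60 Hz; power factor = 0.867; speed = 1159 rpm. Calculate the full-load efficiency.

ω = 2π × 1159/60 = 121.4 rad/s; P_out = τω = 255 × 121.4 = 30957 W
P_in = √3·V_L·I_L·cosφ = 1.732 × 460 × 50.8 × 0.867 = 35090 W
η = P_out / P_in = 30957 / 35090 = 0.882 = 88.2%

88.2 %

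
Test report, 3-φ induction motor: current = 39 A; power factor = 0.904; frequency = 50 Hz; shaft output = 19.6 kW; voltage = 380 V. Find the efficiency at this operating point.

84.5 %

P_out = 19.6 kW = 19600 W
P_in = √3·V_L·I_L·cosφ = 1.732 × 380 × 39 × 0.904 = 23204 W
η = P_out / P_in = 19600 / 23204 = 0.845 = 84.5%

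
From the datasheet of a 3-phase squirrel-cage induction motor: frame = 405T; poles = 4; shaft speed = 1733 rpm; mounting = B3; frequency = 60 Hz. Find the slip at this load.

n_s = 120f/p = 120×60/4 = 1800 rpm
s = (n_s − n)/n_s = (1800 − 1733)/1800 = 0.0372

3.72 %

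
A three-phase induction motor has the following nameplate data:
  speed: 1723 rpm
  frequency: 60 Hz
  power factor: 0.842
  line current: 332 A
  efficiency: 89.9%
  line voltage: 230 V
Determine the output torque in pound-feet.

409 lb·ft

P_in = √3·V·I·cosφ = 1.732 × 230 × 332 × 0.842 = 111359 W
P_out = η·P_in = 0.899 × 111359 = 100112 W
n = 1723 rpm
ω = 2π×1723/60 = 180.4 rad/s
τ = P_out/ω = 100112/180.4 = 554.9 N·m
In lb·ft: 554.9/1.356 = 409 lb·ft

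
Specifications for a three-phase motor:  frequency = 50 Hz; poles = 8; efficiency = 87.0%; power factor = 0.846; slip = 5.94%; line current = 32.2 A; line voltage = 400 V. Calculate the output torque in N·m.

222 N·m

P_in = √3·V·I·cosφ = 1.732 × 400 × 32.2 × 0.846 = 18873 W
P_out = η·P_in = 0.87 × 18873 = 16420 W
n_s = 120×50/8 = 750 rpm; n = 750×(1−0.0594) = 705 rpm
ω = 2π×705/60 = 73.83 rad/s
τ = P_out/ω = 16420/73.83 = 222 N·m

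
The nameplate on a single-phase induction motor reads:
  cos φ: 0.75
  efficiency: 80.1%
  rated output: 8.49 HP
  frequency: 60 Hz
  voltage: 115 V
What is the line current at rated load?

P_out = 8.49 × 746 = 6334 W
P_in = P_out / η = 6334 / 0.801 = 7908 W
I = P_in / (V·cosφ) = 7908 / (115 × 0.75) = 91.7 A

91.7 A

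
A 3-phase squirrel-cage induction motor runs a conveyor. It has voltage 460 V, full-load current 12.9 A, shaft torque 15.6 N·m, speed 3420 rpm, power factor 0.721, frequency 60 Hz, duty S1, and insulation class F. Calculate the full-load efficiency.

ω = 2π × 3420/60 = 358.1 rad/s; P_out = τω = 15.6 × 358.1 = 5586 W
P_in = √3·V_L·I_L·cosφ = 1.732 × 460 × 12.9 × 0.721 = 7410 W
η = P_out / P_in = 5586 / 7410 = 0.754 = 75.4%

75.4 %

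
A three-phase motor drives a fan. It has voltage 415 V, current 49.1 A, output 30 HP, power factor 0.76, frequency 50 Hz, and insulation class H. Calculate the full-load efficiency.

P_out = 30 × 746 = 22380 W
P_in = √3·V_L·I_L·cosφ = 1.732 × 415 × 49.1 × 0.76 = 26822 W
η = P_out / P_in = 22380 / 26822 = 0.834 = 83.4%

83.4 %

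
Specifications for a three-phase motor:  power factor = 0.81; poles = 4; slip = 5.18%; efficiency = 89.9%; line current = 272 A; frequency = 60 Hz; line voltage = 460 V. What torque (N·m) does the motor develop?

P_in = √3·V·I·cosφ = 1.732 × 460 × 272 × 0.81 = 175533 W
P_out = η·P_in = 0.899 × 175533 = 157804 W
n_s = 120×60/4 = 1800 rpm; n = 1800×(1−0.0518) = 1707 rpm
ω = 2π×1707/60 = 178.8 rad/s
τ = P_out/ω = 157804/178.8 = 883 N·m

883 N·m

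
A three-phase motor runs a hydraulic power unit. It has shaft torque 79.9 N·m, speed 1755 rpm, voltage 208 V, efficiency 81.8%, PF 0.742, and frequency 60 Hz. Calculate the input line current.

67.2 A

ω = 2π×1755/60 = 183.8 rad/s; P_out = τω = 79.9 × 183.8 = 14686 W
P_in = P_out / η = 14686 / 0.818 = 17954 W
I_L = P_in / (√3·V_L·cosφ) = 17954 / (1.732 × 208 × 0.742) = 67.2 A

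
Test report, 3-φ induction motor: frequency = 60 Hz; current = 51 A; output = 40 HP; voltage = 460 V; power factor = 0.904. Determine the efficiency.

P_out = 40 × 746 = 29840 W
P_in = √3·V_L·I_L·cosφ = 1.732 × 460 × 51 × 0.904 = 36732 W
η = P_out / P_in = 29840 / 36732 = 0.812 = 81.2%

81.2 %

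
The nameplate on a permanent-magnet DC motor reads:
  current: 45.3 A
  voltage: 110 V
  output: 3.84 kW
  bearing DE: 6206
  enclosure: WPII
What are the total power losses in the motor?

P_in = V·I = 110×45.3 = 4983 W
P_out = 3840 W
Losses = P_in − P_out = 4983 − 3840 = 1143 W

1140 W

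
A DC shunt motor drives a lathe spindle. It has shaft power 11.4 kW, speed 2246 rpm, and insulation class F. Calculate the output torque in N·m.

48.5 N·m

ω = 2π × 2246/60 = 235.2 rad/s
τ = P/ω = 11400/235.2 = 48.5 N·m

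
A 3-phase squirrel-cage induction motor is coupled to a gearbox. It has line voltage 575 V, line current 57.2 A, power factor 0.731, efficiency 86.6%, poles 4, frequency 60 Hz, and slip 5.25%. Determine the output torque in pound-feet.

P_in = √3·V·I·cosφ = 1.732 × 575 × 57.2 × 0.731 = 41642 W
P_out = η·P_in = 0.866 × 41642 = 36062 W
n_s = 120×60/4 = 1800 rpm; n = 1800×(1−0.0525) = 1706 rpm
ω = 2π×1706/60 = 178.7 rad/s
τ = P_out/ω = 36062/178.7 = 201.8 N·m
In lb·ft: 201.8/1.356 = 149 lb·ft

149 lb·ft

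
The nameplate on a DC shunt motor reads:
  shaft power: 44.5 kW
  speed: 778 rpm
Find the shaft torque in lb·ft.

403 lb·ft

ω = 2π × 778/60 = 81.47 rad/s
τ = P/ω = 44500/81.47 = 546.2 N·m
In lb·ft: 546.2/1.356 = 403 lb·ft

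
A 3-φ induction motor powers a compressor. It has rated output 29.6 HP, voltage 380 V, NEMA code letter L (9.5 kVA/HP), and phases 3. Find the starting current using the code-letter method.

427 A

S_LR = 9.5 × 29.6 = 281.2 kVA
I_LR = S_LR/(√3·V_L) = 281200/(1.732×380) = 427 A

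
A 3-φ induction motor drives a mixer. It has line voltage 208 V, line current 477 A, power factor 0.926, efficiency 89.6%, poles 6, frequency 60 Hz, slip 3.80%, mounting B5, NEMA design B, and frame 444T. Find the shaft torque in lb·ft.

P_in = √3·V·I·cosφ = 1.732 × 208 × 477 × 0.926 = 159126 W
P_out = η·P_in = 0.896 × 159126 = 142577 W
n_s = 120×60/6 = 1200 rpm; n = 1200×(1−0.038) = 1154 rpm
ω = 2π×1154/60 = 120.8 rad/s
τ = P_out/ω = 142577/120.8 = 1180 N·m
In lb·ft: 1180/1.356 = 870 lb·ft

870 lb·ft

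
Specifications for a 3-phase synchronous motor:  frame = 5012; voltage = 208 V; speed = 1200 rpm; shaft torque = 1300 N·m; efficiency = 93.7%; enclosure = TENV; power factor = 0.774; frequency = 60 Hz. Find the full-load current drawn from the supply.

625 A

ω = 2π×1200/60 = 125.7 rad/s; P_out = τω = 1300 × 125.7 = 163410 W
P_in = P_out / η = 163410 / 0.937 = 174397 W
I_L = P_in / (√3·V_L·cosφ) = 174397 / (1.732 × 208 × 0.774) = 625 A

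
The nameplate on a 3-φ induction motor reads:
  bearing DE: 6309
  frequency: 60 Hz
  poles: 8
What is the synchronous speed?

n_s = 120f/p = 120×60/8 = 900 rpm

900 rpm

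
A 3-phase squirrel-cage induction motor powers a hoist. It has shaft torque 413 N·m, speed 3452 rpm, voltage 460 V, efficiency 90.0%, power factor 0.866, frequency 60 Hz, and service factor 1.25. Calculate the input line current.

ω = 2π×3452/60 = 361.5 rad/s; P_out = τω = 413 × 361.5 = 149300 W
P_in = P_out / η = 149300 / 0.900 = 165889 W
I_L = P_in / (√3·V_L·cosφ) = 165889 / (1.732 × 460 × 0.866) = 240 A

240 A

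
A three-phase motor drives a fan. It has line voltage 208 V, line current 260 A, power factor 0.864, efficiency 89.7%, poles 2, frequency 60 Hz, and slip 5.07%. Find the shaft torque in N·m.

P_in = √3·V·I·cosφ = 1.732 × 208 × 260 × 0.864 = 80928 W
P_out = η·P_in = 0.897 × 80928 = 72592 W
n_s = 120×60/2 = 3600 rpm; n = 3600×(1−0.0507) = 3417 rpm
ω = 2π×3417/60 = 357.8 rad/s
τ = P_out/ω = 72592/357.8 = 203 N·m

203 N·m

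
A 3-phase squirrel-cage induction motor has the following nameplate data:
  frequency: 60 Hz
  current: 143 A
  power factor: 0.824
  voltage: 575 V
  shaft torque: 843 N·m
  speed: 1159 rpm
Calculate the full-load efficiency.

87.2 %

ω = 2π × 1159/60 = 121.4 rad/s; P_out = τω = 843 × 121.4 = 102340 W
P_in = √3·V_L·I_L·cosφ = 1.732 × 575 × 143 × 0.824 = 117349 W
η = P_out / P_in = 102340 / 117349 = 0.872 = 87.2%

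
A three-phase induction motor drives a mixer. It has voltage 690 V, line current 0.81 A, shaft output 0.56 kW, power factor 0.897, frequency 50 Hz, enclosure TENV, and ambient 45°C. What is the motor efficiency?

64.5 %

P_out = 0.56 kW = 560 W
P_in = √3·V_L·I_L·cosφ = 1.732 × 690 × 0.81 × 0.897 = 868 W
η = P_out / P_in = 560 / 868 = 0.645 = 64.5%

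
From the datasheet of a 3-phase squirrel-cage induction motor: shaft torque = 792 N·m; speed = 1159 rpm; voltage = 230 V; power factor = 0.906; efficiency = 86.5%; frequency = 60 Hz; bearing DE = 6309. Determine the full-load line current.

308 A

ω = 2π×1159/60 = 121.4 rad/s; P_out = τω = 792 × 121.4 = 96149 W
P_in = P_out / η = 96149 / 0.865 = 111155 W
I_L = P_in / (√3·V_L·cosφ) = 111155 / (1.732 × 230 × 0.906) = 308 A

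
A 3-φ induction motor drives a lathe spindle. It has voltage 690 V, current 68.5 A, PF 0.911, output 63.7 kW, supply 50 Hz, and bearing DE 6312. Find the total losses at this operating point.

10.9 kW

P_in = √3·V·I·cosφ = 1.732×690×68.5×0.911 = 74577 W
P_out = 63700 W
Losses = P_in − P_out = 74577 − 63700 = 10877 W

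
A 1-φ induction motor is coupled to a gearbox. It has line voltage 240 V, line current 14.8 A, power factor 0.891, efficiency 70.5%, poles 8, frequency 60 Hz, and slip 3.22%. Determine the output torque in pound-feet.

P_in = V·I·cosφ = 240 × 14.8 × 0.891 = 3165 W
P_out = η·P_in = 0.705 × 3165 = 2231 W
n_s = 120×60/8 = 900 rpm; n = 900×(1−0.0322) = 871 rpm
ω = 2π×871/60 = 91.21 rad/s
τ = P_out/ω = 2231/91.21 = 24.46 N·m
In lb·ft: 24.46/1.356 = 18 lb·ft

18 lb·ft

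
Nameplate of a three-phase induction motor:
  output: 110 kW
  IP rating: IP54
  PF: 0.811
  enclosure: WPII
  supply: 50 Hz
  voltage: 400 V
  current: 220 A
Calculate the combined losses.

13600 W

P_in = √3·V·I·cosφ = 1.732×400×220×0.811 = 123609 W
P_out = 110000 W
Losses = P_in − P_out = 123609 − 110000 = 13609 W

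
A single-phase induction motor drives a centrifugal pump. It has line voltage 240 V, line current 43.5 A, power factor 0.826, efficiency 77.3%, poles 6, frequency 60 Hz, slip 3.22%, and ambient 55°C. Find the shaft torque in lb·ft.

40.4 lb·ft

P_in = V·I·cosφ = 240 × 43.5 × 0.826 = 8623 W
P_out = η·P_in = 0.773 × 8623 = 6666 W
n_s = 120×60/6 = 1200 rpm; n = 1200×(1−0.0322) = 1161 rpm
ω = 2π×1161/60 = 121.6 rad/s
τ = P_out/ω = 6666/121.6 = 54.82 N·m
In lb·ft: 54.82/1.356 = 40.4 lb·ft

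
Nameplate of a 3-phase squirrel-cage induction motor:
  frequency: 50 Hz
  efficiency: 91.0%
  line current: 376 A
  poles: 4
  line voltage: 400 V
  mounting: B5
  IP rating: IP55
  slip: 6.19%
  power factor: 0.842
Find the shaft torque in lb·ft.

P_in = √3·V·I·cosφ = 1.732 × 400 × 376 × 0.842 = 219335 W
P_out = η·P_in = 0.91 × 219335 = 199595 W
n_s = 120×50/4 = 1500 rpm; n = 1500×(1−0.0619) = 1407 rpm
ω = 2π×1407/60 = 147.3 rad/s
τ = P_out/ω = 199595/147.3 = 1355 N·m
In lb·ft: 1355/1.356 = 999 lb·ft

999 lb·ft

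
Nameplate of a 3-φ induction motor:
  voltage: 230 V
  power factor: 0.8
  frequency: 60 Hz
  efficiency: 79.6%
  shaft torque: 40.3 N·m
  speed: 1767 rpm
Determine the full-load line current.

ω = 2π×1767/60 = 185 rad/s; P_out = τω = 40.3 × 185 = 7456 W
P_in = P_out / η = 7456 / 0.796 = 9367 W
I_L = P_in / (√3·V_L·cosφ) = 9367 / (1.732 × 230 × 0.8) = 29.4 A

29.4 A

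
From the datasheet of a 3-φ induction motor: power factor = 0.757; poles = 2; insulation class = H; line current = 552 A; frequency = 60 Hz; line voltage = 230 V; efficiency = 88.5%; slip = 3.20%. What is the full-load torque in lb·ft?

P_in = √3·V·I·cosφ = 1.732 × 230 × 552 × 0.757 = 166460 W
P_out = η·P_in = 0.885 × 166460 = 147317 W
n_s = 120×60/2 = 3600 rpm; n = 3600×(1−0.032) = 3485 rpm
ω = 2π×3485/60 = 364.9 rad/s
τ = P_out/ω = 147317/364.9 = 403.7 N·m
In lb·ft: 403.7/1.356 = 298 lb·ft

298 lb·ft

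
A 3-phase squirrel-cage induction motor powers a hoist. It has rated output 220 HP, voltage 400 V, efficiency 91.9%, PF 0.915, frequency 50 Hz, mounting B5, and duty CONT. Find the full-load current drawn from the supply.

P_out = 220 × 746 = 164120 W
P_in = P_out / η = 164120 / 0.919 = 178585 W
I_L = P_in / (√3·V_L·cosφ) = 178585 / (1.732 × 400 × 0.915) = 282 A

282 A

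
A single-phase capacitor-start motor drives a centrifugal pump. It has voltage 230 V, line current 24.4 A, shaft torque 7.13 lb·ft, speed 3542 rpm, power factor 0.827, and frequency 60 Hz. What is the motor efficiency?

77.3 %

τ = 7.13 lb·ft × 1.356 = 9.668 N·m
ω = 2π × 3542/60 = 370.9 rad/s; P_out = τω = 9.668 × 370.9 = 3586 W
P_in = V·I·cosφ = 230 × 24.4 × 0.827 = 4641 W
η = P_out / P_in = 3586 / 4641 = 0.773 = 77.3%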